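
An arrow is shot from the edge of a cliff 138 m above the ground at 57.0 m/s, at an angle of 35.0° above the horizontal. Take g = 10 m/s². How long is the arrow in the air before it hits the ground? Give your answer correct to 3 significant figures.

Vertical component: v_y = 57.0 sin 35.0° = 32.69 m/s.
Taking up as positive with launch at y = 138 m, landing at y = 0: 0 = 138 + 32.69 t − ½(10) t².
Solving 5.000 t² − 32.69 t − 138 = 0 gives t = [32.69 + √(32.69² + 4·5.000·138)] / 10.00 = 9.46 s.

9.46 s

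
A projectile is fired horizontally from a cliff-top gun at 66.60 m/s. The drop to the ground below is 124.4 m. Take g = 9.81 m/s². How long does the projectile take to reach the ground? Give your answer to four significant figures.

5.036 s

The horizontal speed doesn't affect the fall. With v_y0 = 0, h = ½ g t².
t = √(2 × 124.4 / 9.81) = √25.362 = 5.036 s.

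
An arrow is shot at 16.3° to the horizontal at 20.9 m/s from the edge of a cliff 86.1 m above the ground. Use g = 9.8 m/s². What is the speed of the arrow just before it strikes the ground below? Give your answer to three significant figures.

46.1 m/s

v_x = 20.9 cos 16.3° = 20.06 m/s is unchanged throughout.
For the vertical component, v_y² = v_y0² + 2 g h = (5.866)² + 2×9.8×86.1 = 1722, so |v_y| = 41.50 m/s.
Impact speed = √(v_x² + v_y²) = √(402.4 + 1722) = 46.1 m/s.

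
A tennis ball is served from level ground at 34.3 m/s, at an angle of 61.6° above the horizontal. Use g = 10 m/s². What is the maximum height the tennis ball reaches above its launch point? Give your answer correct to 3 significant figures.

Vertical component of launch velocity: v_y = 34.3 sin 61.6° = 30.17 m/s.
At the highest point the vertical velocity is zero, so v_y² = 2 g h_max.
h_max = (30.17)² / (2 × 10) = 910.2 / 20.00 = 45.5 m.

45.5 m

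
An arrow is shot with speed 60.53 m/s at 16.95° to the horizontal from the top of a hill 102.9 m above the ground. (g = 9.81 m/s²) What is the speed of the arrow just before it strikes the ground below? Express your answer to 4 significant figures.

v_x = 60.53 cos 16.95° = 57.901 m/s is unchanged throughout.
For the vertical component, v_y² = v_y0² + 2 g h = (17.647)² + 2×9.81×102.9 = 2330.3, so |v_y| = 48.273 m/s.
Impact speed = √(v_x² + v_y²) = √(3352.5 + 2330.3) = 75.38 m/s.

75.38 m/s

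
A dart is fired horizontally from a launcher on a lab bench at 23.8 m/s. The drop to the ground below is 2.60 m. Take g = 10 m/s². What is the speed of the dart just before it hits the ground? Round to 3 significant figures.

24.9 m/s

Fall time: t = √(2 × 2.60 / 10) = 0.7211 s.
At impact: v_x = 23.8 m/s (unchanged), v_y = g t = 10 × 0.7211 = 7.211 m/s.
Speed = √(v_x² + v_y²) = √(566.4 + 52.00) = 24.9 m/s.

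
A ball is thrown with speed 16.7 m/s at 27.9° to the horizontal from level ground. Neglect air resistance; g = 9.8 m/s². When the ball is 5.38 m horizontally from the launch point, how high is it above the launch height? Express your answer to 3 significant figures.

v_x = 16.7 cos 27.9° = 14.76 m/s, v_y0 = 16.7 sin 27.9° = 7.814 m/s.
Time to reach x = 5.38 m: t = x / v_x = 5.38 / 14.76 = 0.3645 s.
y = v_y0 t − ½ g t² = 7.814×0.3645 − 4.900×0.3645² = 2.20 m.

2.20 m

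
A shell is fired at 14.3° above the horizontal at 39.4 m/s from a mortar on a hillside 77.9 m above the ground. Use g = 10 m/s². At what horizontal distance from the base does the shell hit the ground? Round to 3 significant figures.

Components: v_x = 39.4 cos 14.3° = 38.18 m/s, v_y = 39.4 sin 14.3° = 9.732 m/s.
Vertical: 0 = 77.9 + 9.732 t − ½(10) t² ⇒ 5.000 t² − 9.732 t − 77.9 = 0.
t = [9.732 + √(94.71 + 1558)] / 10.00 = 5.039 s.
Horizontal: R = v_x · t = 38.18 × 5.039 = 192 m.

192 m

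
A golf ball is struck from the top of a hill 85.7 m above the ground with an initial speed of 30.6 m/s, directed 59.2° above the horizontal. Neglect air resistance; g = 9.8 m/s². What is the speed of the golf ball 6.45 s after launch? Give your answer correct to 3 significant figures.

40.1 m/s

v_x = 30.6 cos 59.2° = 15.67 m/s (constant).
v_y(t) = 30.6 sin 59.2° − g t = 26.28 − 9.8 × 6.45 = -36.93 m/s.
Speed = √(v_x² + v_y²) = √(245.5 + 1364) = 40.1 m/s.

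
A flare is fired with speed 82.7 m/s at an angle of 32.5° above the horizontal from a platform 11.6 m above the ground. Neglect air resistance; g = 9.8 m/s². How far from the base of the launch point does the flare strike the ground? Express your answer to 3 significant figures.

650 m

Components: v_x = 82.7 cos 32.5° = 69.75 m/s, v_y = 82.7 sin 32.5° = 44.43 m/s.
Vertical: 0 = 11.6 + 44.43 t − ½(9.8) t² ⇒ 4.900 t² − 44.43 t − 11.6 = 0.
t = [44.43 + √(1974 + 227.4)] / 9.800 = 9.321 s.
Horizontal: R = v_x · t = 69.75 × 9.321 = 650 m.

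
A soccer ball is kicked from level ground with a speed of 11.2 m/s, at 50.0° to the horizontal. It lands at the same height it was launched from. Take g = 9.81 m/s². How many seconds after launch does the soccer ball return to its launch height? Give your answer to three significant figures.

1.75 s

Vertical component: v_y = 11.2 sin 50.0° = 8.580 m/s.
For a projectile landing at launch height, time of flight is t = 2 v_y / g = 2 × 8.580 / 9.81 = 1.75 s.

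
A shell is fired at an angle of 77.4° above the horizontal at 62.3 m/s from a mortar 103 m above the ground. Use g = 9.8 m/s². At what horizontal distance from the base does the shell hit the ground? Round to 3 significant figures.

Components: v_x = 62.3 cos 77.4° = 13.59 m/s, v_y = 62.3 sin 77.4° = 60.80 m/s.
Vertical: 0 = 103 + 60.80 t − ½(9.8) t² ⇒ 4.900 t² − 60.80 t − 103 = 0.
t = [60.80 + √(3697 + 2019)] / 9.800 = 13.92 s.
Horizontal: R = v_x · t = 13.59 × 13.92 = 189 m.

189 m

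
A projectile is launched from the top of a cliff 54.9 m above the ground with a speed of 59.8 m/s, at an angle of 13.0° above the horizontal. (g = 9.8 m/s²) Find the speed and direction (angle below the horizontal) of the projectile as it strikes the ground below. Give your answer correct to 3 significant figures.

68.2 m/s at 31.3° below the horizontal

v_x = 59.8 cos 13.0° = 58.27 m/s (constant).
|v_y| at impact = √((13.45)² + 2×9.8×54.9) = 35.45 m/s.
Speed = √(58.27² + 35.45²) = 68.2 m/s; angle = arctan(35.45/58.27) = 31.3° below horizontal.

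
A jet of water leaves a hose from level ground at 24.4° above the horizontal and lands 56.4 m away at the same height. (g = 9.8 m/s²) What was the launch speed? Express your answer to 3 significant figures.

27.1 m/s

On level ground, R = v₀² sin(2θ) / g, so v₀ = √(R g / sin 2θ).
sin(2 × 24.4°) = 0.7524.
v₀ = √(56.4 × 9.8 / 0.7524) = √734.6 = 27.1 m/s.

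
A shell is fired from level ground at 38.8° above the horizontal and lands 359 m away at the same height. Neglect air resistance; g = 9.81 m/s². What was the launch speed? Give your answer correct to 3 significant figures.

On level ground, R = v₀² sin(2θ) / g, so v₀ = √(R g / sin 2θ).
sin(2 × 38.8°) = 0.9767.
v₀ = √(359 × 9.81 / 0.9767) = √3606 = 60.0 m/s.

60.0 m/s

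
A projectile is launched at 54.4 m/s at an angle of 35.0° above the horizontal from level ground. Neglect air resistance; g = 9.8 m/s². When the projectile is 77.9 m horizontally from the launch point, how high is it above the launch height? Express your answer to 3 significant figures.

39.6 m

v_x = 54.4 cos 35.0° = 44.56 m/s, v_y0 = 54.4 sin 35.0° = 31.20 m/s.
Time to reach x = 77.9 m: t = x / v_x = 77.9 / 44.56 = 1.748 s.
y = v_y0 t − ½ g t² = 31.20×1.748 − 4.900×1.748² = 39.6 m.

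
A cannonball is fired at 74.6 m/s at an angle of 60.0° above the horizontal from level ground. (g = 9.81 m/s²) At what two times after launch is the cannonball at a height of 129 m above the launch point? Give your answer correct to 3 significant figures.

v_y0 = 74.6 sin 60.0° = 64.61 m/s.
Set y = v_y0 t − ½ g t² = 129: 4.905 t² − 64.61 t + 129 = 0.
t = [64.61 ± √(4174 − 2531)] / 9.81 = (64.61 ± 40.53) / 9.81, giving t = 2.45 s or t = 10.7 s.
So the cannonball is at 129 m at t = 2.45 s (rising) and t = 10.7 s (falling).

2.45 s and 10.7 s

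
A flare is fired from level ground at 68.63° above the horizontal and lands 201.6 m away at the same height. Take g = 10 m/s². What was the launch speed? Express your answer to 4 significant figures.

On level ground, R = v₀² sin(2θ) / g, so v₀ = √(R g / sin 2θ).
sin(2 × 68.63°) = 0.6787.
v₀ = √(201.6 × 10 / 0.6787) = √2970.4 = 54.50 m/s.

54.50 m/s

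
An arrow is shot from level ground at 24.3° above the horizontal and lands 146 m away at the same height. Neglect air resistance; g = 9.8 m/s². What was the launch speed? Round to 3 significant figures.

43.7 m/s

On level ground, R = v₀² sin(2θ) / g, so v₀ = √(R g / sin 2θ).
sin(2 × 24.3°) = 0.7501.
v₀ = √(146 × 9.8 / 0.7501) = √1907 = 43.7 m/s.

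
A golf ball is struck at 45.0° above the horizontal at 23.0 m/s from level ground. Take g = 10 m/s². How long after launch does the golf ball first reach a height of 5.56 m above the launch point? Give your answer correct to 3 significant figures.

0.388 s

v_y0 = 23.0 sin 45.0° = 16.26 m/s.
Set y = v_y0 t − ½ g t² = 5.56: 5.000 t² − 16.26 t + 5.56 = 0.
t = [16.26 ± √(264.4 − 111.2)] / 10 = (16.26 ± 12.38) / 10, giving t = 0.388 s or t = 2.86 s.
The golf ball is on the way up at the first time, so t = 0.388 s.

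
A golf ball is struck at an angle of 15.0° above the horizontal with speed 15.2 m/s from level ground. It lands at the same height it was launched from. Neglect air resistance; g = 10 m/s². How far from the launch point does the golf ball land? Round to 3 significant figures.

11.6 m

For level ground, R = v₀² sin(2θ) / g.
sin(2 × 15.0°) = sin 30.00° = 0.5000.
R = (15.2)² × 0.5000 / 10 = 11.6 m.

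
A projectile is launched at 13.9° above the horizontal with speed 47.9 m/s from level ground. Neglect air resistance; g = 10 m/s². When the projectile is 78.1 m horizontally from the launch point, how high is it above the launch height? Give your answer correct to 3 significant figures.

v_x = 47.9 cos 13.9° = 46.50 m/s, v_y0 = 47.9 sin 13.9° = 11.51 m/s.
Time to reach x = 78.1 m: t = x / v_x = 78.1 / 46.50 = 1.680 s.
y = v_y0 t − ½ g t² = 11.51×1.680 − 5.000×1.680² = 5.22 m.

5.22 m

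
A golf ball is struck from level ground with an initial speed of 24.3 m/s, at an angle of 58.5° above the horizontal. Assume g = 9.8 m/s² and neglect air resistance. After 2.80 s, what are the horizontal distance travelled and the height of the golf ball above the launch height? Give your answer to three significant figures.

x = 35.6 m, y = 19.6 m

v_x = 24.3 cos 58.5° = 12.70 m/s; v_y0 = 24.3 sin 58.5° = 20.72 m/s.
x = v_x t = 12.70 × 2.80 = 35.6 m.
y = v_y0 t − ½ g t² = 20.72×2.80 − 4.900×2.80² = 19.6 m.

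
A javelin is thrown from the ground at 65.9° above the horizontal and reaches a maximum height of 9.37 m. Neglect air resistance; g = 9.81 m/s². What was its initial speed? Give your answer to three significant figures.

14.9 m/s

At maximum height v_y = 0, so (v₀ sin θ)² = 2 g H.
v₀ sin 65.9° = √(2 × 9.81 × 9.37) = 13.56 m/s.
v₀ = 13.56 / sin 65.9° = 13.56 / 0.9128 = 14.9 m/s.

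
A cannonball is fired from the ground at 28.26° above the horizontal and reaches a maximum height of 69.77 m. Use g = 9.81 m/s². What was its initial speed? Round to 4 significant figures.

At maximum height v_y = 0, so (v₀ sin θ)² = 2 g H.
v₀ sin 28.26° = √(2 × 9.81 × 69.77) = 36.998 m/s.
v₀ = 36.998 / sin 28.26° = 36.998 / 0.4735 = 78.14 m/s.

78.14 m/s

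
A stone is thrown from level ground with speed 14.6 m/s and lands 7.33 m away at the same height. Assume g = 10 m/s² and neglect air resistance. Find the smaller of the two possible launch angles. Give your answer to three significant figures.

10.1°

Level-ground range: R = v₀² sin(2θ)/g ⇒ sin 2θ = R g / v₀² = 7.33×10/14.6² = 0.3439.
2θ = arcsin(0.3439) = 20.11° or 180° − 20.11° = 159.89°.
So θ = 10.1° or θ = 79.9°.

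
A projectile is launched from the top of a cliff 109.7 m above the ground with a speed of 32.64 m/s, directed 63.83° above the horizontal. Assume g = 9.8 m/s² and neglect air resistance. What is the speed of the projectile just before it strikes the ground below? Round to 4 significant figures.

v_x = 32.64 cos 63.83° = 14.395 m/s is unchanged throughout.
For the vertical component, v_y² = v_y0² + 2 g h = (29.294)² + 2×9.8×109.7 = 3008.3, so |v_y| = 54.848 m/s.
Impact speed = √(v_x² + v_y²) = √(207.22 + 3008.3) = 56.71 m/s.

56.71 m/s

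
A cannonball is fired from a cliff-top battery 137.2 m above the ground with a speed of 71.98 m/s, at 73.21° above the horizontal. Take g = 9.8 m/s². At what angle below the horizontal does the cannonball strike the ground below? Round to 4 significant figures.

76.45°

v_x = 71.98 cos 73.21° = 20.792 m/s.
At impact |v_y| = √(v_y0² + 2 g h) = √(68.911² + 2×9.8×137.2) = 86.243 m/s.
Angle below horizontal = arctan(|v_y| / v_x) = arctan(86.243 / 20.792) = 76.45°.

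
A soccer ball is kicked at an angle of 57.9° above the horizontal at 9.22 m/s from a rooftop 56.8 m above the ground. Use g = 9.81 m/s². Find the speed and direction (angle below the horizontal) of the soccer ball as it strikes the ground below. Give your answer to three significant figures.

34.6 m/s at 81.9° below the horizontal

v_x = 9.22 cos 57.9° = 4.899 m/s (constant).
|v_y| at impact = √((7.810)² + 2×9.81×56.8) = 34.28 m/s.
Speed = √(4.899² + 34.28²) = 34.6 m/s; angle = arctan(34.28/4.899) = 81.9° below horizontal.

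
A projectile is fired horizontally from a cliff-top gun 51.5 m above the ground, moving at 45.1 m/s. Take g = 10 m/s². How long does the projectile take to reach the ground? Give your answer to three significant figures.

3.21 s

The horizontal speed doesn't affect the fall. With v_y0 = 0, h = ½ g t².
t = √(2 × 51.5 / 10) = √10.30 = 3.21 s.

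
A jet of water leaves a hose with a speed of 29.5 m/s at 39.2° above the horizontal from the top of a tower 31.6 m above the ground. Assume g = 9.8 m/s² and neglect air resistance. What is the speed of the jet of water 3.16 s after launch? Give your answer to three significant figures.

26.0 m/s

v_x = 29.5 cos 39.2° = 22.86 m/s (constant).
v_y(t) = 29.5 sin 39.2° − g t = 18.64 − 9.8 × 3.16 = -12.33 m/s.
Speed = √(v_x² + v_y²) = √(522.6 + 152.0) = 26.0 m/s.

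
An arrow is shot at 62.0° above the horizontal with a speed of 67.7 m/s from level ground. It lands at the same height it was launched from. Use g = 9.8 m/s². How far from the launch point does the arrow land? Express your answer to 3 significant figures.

388 m

Components: v_x = 67.7 cos 62.0° = 31.78 m/s, v_y = 67.7 sin 62.0° = 59.78 m/s.
Time of flight (same landing height): t = 2 v_y / g = 2 × 59.78 / 9.8 = 12.20 s.
Range: R = v_x · t = 31.78 × 12.20 = 388 m.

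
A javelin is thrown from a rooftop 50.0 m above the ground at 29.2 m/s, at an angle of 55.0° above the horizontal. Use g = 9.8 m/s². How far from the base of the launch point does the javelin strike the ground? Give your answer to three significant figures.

108 m

Components: v_x = 29.2 cos 55.0° = 16.75 m/s, v_y = 29.2 sin 55.0° = 23.92 m/s.
Vertical: 0 = 50.0 + 23.92 t − ½(9.8) t² ⇒ 4.900 t² − 23.92 t − 50.0 = 0.
t = [23.92 + √(572.2 + 980.0)] / 9.800 = 6.461 s.
Horizontal: R = v_x · t = 16.75 × 6.461 = 108 m.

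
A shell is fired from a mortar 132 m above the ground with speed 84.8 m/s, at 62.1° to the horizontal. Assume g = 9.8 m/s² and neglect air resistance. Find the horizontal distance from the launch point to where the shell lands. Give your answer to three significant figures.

Components: v_x = 84.8 cos 62.1° = 39.68 m/s, v_y = 84.8 sin 62.1° = 74.94 m/s.
Vertical: 0 = 132 + 74.94 t − ½(9.8) t² ⇒ 4.900 t² − 74.94 t − 132 = 0.
t = [74.94 + √(5616 + 2587)] / 9.800 = 16.89 s.
Horizontal: R = v_x · t = 39.68 × 16.89 = 670 m.

670 m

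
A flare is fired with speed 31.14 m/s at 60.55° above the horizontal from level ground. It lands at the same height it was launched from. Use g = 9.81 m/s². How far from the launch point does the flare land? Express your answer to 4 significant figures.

84.64 m

For level ground, R = v₀² sin(2θ) / g.
sin(2 × 60.55°) = sin 121.10° = 0.8563.
R = (31.14)² × 0.8563 / 9.81 = 84.64 m.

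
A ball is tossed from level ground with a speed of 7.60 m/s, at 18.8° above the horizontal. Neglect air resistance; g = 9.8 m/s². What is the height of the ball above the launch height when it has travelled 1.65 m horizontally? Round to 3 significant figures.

v_x = 7.60 cos 18.8° = 7.195 m/s, v_y0 = 7.60 sin 18.8° = 2.449 m/s.
Time to reach x = 1.65 m: t = x / v_x = 1.65 / 7.195 = 0.2293 s.
y = v_y0 t − ½ g t² = 2.449×0.2293 − 4.900×0.2293² = 0.304 m.

0.304 m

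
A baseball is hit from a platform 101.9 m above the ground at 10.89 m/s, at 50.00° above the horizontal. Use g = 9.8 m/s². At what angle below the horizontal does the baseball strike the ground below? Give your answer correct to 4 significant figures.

81.25°

v_x = 10.89 cos 50.00° = 7.0000 m/s.
At impact |v_y| = √(v_y0² + 2 g h) = √(8.3422² + 2×9.8×101.9) = 45.462 m/s.
Angle below horizontal = arctan(|v_y| / v_x) = arctan(45.462 / 7.0000) = 81.25°.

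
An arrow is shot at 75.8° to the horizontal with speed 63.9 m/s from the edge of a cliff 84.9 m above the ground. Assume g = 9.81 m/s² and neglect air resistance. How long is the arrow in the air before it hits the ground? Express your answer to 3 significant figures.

Vertical component: v_y = 63.9 sin 75.8° = 61.95 m/s.
Taking up as positive with launch at y = 84.9 m, landing at y = 0: 0 = 84.9 + 61.95 t − ½(9.81) t².
Solving 4.905 t² − 61.95 t − 84.9 = 0 gives t = [61.95 + √(61.95² + 4·4.905·84.9)] / 9.810 = 13.9 s.

13.9 s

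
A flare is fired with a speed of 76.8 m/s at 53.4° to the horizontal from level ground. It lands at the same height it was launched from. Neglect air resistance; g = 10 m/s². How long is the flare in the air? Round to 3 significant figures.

Vertical component: v_y = 76.8 sin 53.4° = 61.66 m/s.
For a projectile landing at launch height, time of flight is t = 2 v_y / g = 2 × 61.66 / 10 = 12.3 s.

12.3 s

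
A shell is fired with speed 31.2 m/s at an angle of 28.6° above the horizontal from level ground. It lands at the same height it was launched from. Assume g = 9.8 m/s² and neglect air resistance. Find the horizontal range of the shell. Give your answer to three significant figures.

83.5 m

Components: v_x = 31.2 cos 28.6° = 27.39 m/s, v_y = 31.2 sin 28.6° = 14.94 m/s.
Time of flight (same landing height): t = 2 v_y / g = 2 × 14.94 / 9.8 = 3.049 s.
Range: R = v_x · t = 27.39 × 3.049 = 83.5 m.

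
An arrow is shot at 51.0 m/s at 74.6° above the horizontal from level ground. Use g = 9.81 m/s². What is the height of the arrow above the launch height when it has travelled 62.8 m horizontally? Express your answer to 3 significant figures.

v_x = 51.0 cos 74.6° = 13.54 m/s, v_y0 = 51.0 sin 74.6° = 49.17 m/s.
Time to reach x = 62.8 m: t = x / v_x = 62.8 / 13.54 = 4.638 s.
y = v_y0 t − ½ g t² = 49.17×4.638 − 4.905×4.638² = 123 m.

123 m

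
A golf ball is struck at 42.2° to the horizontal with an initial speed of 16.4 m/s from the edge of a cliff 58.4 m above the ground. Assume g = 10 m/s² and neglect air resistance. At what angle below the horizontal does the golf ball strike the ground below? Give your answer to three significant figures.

v_x = 16.4 cos 42.2° = 12.15 m/s.
At impact |v_y| = √(v_y0² + 2 g h) = √(11.02² + 2×10×58.4) = 35.91 m/s.
Angle below horizontal = arctan(|v_y| / v_x) = arctan(35.91 / 12.15) = 71.3°.

71.3°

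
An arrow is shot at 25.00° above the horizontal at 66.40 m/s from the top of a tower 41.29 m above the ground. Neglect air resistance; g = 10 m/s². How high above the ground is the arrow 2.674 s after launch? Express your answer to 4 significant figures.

80.58 m

v_y0 = 66.40 sin 25.00° = 28.062 m/s.
y(t) = 41.29 + v_y0 t − ½ g t² = 41.29 + 28.062×2.674 − ½×10×2.674² = 80.58 m.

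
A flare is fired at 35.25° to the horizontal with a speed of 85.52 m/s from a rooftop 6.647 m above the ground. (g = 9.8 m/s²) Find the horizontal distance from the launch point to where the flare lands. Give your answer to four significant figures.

712.8 m

Components: v_x = 85.52 cos 35.25° = 69.839 m/s, v_y = 85.52 sin 35.25° = 49.357 m/s.
Vertical: 0 = 6.647 + 49.357 t − ½(9.8) t² ⇒ 4.900 t² − 49.357 t − 6.647 = 0.
t = [49.357 + √(2436.1 + 130.28)] / 9.800 = 10.206 s.
Horizontal: R = v_x · t = 69.839 × 10.206 = 712.8 m.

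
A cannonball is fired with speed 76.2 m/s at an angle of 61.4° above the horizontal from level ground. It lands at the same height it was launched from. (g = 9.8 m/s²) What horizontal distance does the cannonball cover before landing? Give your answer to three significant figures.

For level ground, R = v₀² sin(2θ) / g.
sin(2 × 61.4°) = sin 122.8° = 0.8406.
R = (76.2)² × 0.8406 / 9.8 = 498 m.

498 m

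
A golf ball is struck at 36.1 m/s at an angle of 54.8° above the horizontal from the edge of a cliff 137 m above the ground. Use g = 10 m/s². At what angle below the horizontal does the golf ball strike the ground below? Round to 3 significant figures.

70.9°

v_x = 36.1 cos 54.8° = 20.81 m/s.
At impact |v_y| = √(v_y0² + 2 g h) = √(29.50² + 2×10×137) = 60.09 m/s.
Angle below horizontal = arctan(|v_y| / v_x) = arctan(60.09 / 20.81) = 70.9°.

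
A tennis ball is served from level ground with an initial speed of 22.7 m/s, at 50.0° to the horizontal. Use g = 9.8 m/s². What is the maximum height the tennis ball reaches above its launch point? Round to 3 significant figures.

15.4 m

Vertical component of launch velocity: v_y = 22.7 sin 50.0° = 17.39 m/s.
At the highest point the vertical velocity is zero, so v_y² = 2 g h_max.
h_max = (17.39)² / (2 × 9.8) = 302.4 / 19.60 = 15.4 m.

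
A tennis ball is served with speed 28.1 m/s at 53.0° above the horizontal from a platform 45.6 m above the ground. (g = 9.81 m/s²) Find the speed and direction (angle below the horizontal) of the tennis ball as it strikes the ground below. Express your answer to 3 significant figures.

41.0 m/s at 65.7° below the horizontal

v_x = 28.1 cos 53.0° = 16.91 m/s (constant).
|v_y| at impact = √((22.44)² + 2×9.81×45.6) = 37.39 m/s.
Speed = √(16.91² + 37.39²) = 41.0 m/s; angle = arctan(37.39/16.91) = 65.7° below horizontal.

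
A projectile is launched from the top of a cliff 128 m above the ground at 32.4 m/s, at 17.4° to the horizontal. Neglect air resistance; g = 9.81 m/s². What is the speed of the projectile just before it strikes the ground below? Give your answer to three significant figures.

59.7 m/s

v_x = 32.4 cos 17.4° = 30.92 m/s is unchanged throughout.
For the vertical component, v_y² = v_y0² + 2 g h = (9.689)² + 2×9.81×128 = 2605, so |v_y| = 51.04 m/s.
Impact speed = √(v_x² + v_y²) = √(956.0 + 2605) = 59.7 m/s.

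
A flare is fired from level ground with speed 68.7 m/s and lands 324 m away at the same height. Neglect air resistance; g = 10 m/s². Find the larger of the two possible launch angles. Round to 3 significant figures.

Level-ground range: R = v₀² sin(2θ)/g ⇒ sin 2θ = R g / v₀² = 324×10/68.7² = 0.6865.
2θ = arcsin(0.6865) = 43.35° or 180° − 43.35° = 136.65°.
So θ = 21.7° or θ = 68.3°.

68.3°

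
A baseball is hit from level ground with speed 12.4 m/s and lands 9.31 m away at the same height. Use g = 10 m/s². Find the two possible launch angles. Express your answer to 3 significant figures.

Level-ground range: R = v₀² sin(2θ)/g ⇒ sin 2θ = R g / v₀² = 9.31×10/12.4² = 0.6055.
2θ = arcsin(0.6055) = 37.26° or 180° − 37.26° = 142.74°.
So θ = 18.6° or θ = 71.4°.

18.6° and 71.4°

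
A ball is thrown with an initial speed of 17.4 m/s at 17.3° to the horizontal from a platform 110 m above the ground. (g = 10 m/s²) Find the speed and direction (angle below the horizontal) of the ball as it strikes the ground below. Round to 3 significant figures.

v_x = 17.4 cos 17.3° = 16.61 m/s (constant).
|v_y| at impact = √((5.174)² + 2×10×110) = 47.19 m/s.
Speed = √(16.61² + 47.19²) = 50.0 m/s; angle = arctan(47.19/16.61) = 70.6° below horizontal.

50.0 m/s at 70.6° below the horizontal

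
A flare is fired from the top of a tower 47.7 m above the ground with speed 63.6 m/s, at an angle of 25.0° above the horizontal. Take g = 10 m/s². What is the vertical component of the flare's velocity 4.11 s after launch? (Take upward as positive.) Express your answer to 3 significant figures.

-14.2 m/s

Initial vertical component: v_y0 = 63.6 sin 25.0° = 26.88 m/s.
v_y(t) = v_y0 − g t = 26.88 − 10 × 4.11 = -14.2 m/s.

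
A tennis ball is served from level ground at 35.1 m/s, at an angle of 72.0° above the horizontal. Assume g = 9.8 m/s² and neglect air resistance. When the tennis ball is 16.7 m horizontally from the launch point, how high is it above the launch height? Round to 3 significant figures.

39.8 m

v_x = 35.1 cos 72.0° = 10.85 m/s, v_y0 = 35.1 sin 72.0° = 33.38 m/s.
Time to reach x = 16.7 m: t = x / v_x = 16.7 / 10.85 = 1.539 s.
y = v_y0 t − ½ g t² = 33.38×1.539 − 4.900×1.539² = 39.8 m.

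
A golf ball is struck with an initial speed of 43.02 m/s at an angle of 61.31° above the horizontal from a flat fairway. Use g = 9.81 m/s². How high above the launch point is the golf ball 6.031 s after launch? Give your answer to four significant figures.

v_y0 = 43.02 sin 61.31° = 37.738 m/s.
y(t) = v_y0 t − ½ g t² = 37.738×6.031 − 4.905×6.031² = 49.19 m.

49.19 m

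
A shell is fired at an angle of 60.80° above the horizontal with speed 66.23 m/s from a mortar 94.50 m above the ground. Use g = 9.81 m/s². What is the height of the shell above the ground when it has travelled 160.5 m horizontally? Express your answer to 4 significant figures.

260.7 m

v_x = 66.23 cos 60.80° = 32.311 m/s, v_y0 = 66.23 sin 60.80° = 57.814 m/s.
Time to reach x = 160.5 m: t = x / v_x = 160.5 / 32.311 = 4.9673 s.
y = 94.50 + v_y0 t − ½ g t² = 94.50 + 57.814×4.9673 − 4.905×4.9673² = 260.7 m.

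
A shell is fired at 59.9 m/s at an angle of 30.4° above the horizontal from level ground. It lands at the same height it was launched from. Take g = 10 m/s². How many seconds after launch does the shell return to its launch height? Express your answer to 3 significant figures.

Vertical component: v_y = 59.9 sin 30.4° = 30.31 m/s.
For a projectile landing at launch height, time of flight is t = 2 v_y / g = 2 × 30.31 / 10 = 6.06 s.

6.06 s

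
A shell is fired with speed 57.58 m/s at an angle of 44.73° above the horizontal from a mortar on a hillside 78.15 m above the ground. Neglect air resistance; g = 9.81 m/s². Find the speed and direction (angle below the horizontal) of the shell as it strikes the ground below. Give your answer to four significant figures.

v_x = 57.58 cos 44.73° = 40.907 m/s (constant).
|v_y| at impact = √((40.523)² + 2×9.81×78.15) = 56.351 m/s.
Speed = √(40.907² + 56.351²) = 69.63 m/s; angle = arctan(56.351/40.907) = 54.02° below horizontal.

69.63 m/s at 54.02° below the horizontal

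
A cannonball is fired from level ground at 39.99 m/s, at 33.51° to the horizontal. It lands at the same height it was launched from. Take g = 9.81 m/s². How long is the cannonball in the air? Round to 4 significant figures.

4.501 s

Vertical component: v_y = 39.99 sin 33.51° = 22.078 m/s.
For a projectile landing at launch height, time of flight is t = 2 v_y / g = 2 × 22.078 / 9.81 = 4.501 s.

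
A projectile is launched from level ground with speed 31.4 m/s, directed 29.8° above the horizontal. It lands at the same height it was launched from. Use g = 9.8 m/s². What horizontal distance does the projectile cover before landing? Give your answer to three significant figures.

86.8 m

For level ground, R = v₀² sin(2θ) / g.
sin(2 × 29.8°) = sin 59.60° = 0.8625.
R = (31.4)² × 0.8625 / 9.8 = 86.8 m.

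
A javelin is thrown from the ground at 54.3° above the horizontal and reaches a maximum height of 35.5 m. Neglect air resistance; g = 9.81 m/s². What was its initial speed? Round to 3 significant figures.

At maximum height v_y = 0, so (v₀ sin θ)² = 2 g H.
v₀ sin 54.3° = √(2 × 9.81 × 35.5) = 26.39 m/s.
v₀ = 26.39 / sin 54.3° = 26.39 / 0.8121 = 32.5 m/s.

32.5 m/s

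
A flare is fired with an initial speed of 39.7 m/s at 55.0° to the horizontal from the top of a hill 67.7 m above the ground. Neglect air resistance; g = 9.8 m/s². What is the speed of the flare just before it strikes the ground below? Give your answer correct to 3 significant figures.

v_x = 39.7 cos 55.0° = 22.77 m/s is unchanged throughout.
For the vertical component, v_y² = v_y0² + 2 g h = (32.52)² + 2×9.8×67.7 = 2384, so |v_y| = 48.83 m/s.
Impact speed = √(v_x² + v_y²) = √(518.5 + 2384) = 53.9 m/s.

53.9 m/s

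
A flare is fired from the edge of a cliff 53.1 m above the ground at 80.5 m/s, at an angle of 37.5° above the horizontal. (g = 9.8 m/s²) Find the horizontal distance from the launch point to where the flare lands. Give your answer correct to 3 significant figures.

702 m

Components: v_x = 80.5 cos 37.5° = 63.86 m/s, v_y = 80.5 sin 37.5° = 49.01 m/s.
Vertical: 0 = 53.1 + 49.01 t − ½(9.8) t² ⇒ 4.900 t² − 49.01 t − 53.1 = 0.
t = [49.01 + √(2402 + 1041)] / 9.800 = 10.99 s.
Horizontal: R = v_x · t = 63.86 × 10.99 = 702 m.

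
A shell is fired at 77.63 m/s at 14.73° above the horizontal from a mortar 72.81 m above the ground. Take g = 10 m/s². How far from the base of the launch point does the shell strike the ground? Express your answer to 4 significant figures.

Components: v_x = 77.63 cos 14.73° = 75.079 m/s, v_y = 77.63 sin 14.73° = 19.739 m/s.
Vertical: 0 = 72.81 + 19.739 t − ½(10) t² ⇒ 5.000 t² − 19.739 t − 72.81 = 0.
t = [19.739 + √(389.63 + 1456.2)] / 10.00 = 6.2702 s.
Horizontal: R = v_x · t = 75.079 × 6.2702 = 470.8 m.

470.8 m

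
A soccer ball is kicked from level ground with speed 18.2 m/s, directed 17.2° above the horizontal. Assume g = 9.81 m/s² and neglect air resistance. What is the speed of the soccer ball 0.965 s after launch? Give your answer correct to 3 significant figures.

17.9 m/s

v_x = 18.2 cos 17.2° = 17.39 m/s (constant).
v_y(t) = 18.2 sin 17.2° − g t = 5.382 − 9.81 × 0.965 = -4.085 m/s.
Speed = √(v_x² + v_y²) = √(302.4 + 16.69) = 17.9 m/s.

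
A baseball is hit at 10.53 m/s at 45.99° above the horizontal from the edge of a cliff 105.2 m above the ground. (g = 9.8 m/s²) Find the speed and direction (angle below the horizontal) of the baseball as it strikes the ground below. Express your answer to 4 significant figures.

46.61 m/s at 80.97° below the horizontal

v_x = 10.53 cos 45.99° = 7.3161 m/s (constant).
|v_y| at impact = √((7.5734)² + 2×9.8×105.2) = 46.036 m/s.
Speed = √(7.3161² + 46.036²) = 46.61 m/s; angle = arctan(46.036/7.3161) = 80.97° below horizontal.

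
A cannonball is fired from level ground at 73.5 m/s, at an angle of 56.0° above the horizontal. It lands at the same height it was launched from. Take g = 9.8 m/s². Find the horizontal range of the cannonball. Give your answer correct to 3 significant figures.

511 m

Components: v_x = 73.5 cos 56.0° = 41.10 m/s, v_y = 73.5 sin 56.0° = 60.93 m/s.
Time of flight (same landing height): t = 2 v_y / g = 2 × 60.93 / 9.8 = 12.43 s.
Range: R = v_x · t = 41.10 × 12.43 = 511 m.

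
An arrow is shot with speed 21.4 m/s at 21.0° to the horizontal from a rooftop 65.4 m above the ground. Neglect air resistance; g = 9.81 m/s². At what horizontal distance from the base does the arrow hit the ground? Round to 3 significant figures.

90.2 m

Components: v_x = 21.4 cos 21.0° = 19.98 m/s, v_y = 21.4 sin 21.0° = 7.669 m/s.
Vertical: 0 = 65.4 + 7.669 t − ½(9.81) t² ⇒ 4.905 t² − 7.669 t − 65.4 = 0.
t = [7.669 + √(58.81 + 1283)] / 9.810 = 4.516 s.
Horizontal: R = v_x · t = 19.98 × 4.516 = 90.2 m.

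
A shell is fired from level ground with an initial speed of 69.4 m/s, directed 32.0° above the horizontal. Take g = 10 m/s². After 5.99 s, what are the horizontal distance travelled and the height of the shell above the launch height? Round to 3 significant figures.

x = 353 m, y = 40.9 m

v_x = 69.4 cos 32.0° = 58.85 m/s; v_y0 = 69.4 sin 32.0° = 36.78 m/s.
x = v_x t = 58.85 × 5.99 = 353 m.
y = v_y0 t − ½ g t² = 36.78×5.99 − 5.000×5.99² = 40.9 m.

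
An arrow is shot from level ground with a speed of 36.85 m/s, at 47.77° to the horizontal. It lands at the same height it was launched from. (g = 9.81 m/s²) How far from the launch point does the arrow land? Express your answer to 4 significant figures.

137.8 m

Components: v_x = 36.85 cos 47.77° = 24.767 m/s, v_y = 36.85 sin 47.77° = 27.286 m/s.
Time of flight (same landing height): t = 2 v_y / g = 2 × 27.286 / 9.81 = 5.5629 s.
Range: R = v_x · t = 24.767 × 5.5629 = 137.8 m.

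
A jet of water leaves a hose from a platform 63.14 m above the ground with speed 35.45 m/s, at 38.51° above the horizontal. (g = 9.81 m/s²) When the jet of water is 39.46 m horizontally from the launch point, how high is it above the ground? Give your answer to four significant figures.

84.61 m

v_x = 35.45 cos 38.51° = 27.740 m/s, v_y0 = 35.45 sin 38.51° = 22.073 m/s.
Time to reach x = 39.46 m: t = x / v_x = 39.46 / 27.740 = 1.4225 s.
y = 63.14 + v_y0 t − ½ g t² = 63.14 + 22.073×1.4225 − 4.905×1.4225² = 84.61 m.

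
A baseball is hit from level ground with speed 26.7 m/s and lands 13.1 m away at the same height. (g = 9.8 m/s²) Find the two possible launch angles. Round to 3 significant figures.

Level-ground range: R = v₀² sin(2θ)/g ⇒ sin 2θ = R g / v₀² = 13.1×9.8/26.7² = 0.1801.
2θ = arcsin(0.1801) = 10.38° or 180° − 10.38° = 169.62°.
So θ = 5.19° or θ = 84.8°.

5.19° and 84.8°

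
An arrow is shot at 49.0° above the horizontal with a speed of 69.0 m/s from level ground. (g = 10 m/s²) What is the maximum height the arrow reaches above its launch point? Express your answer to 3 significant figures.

Vertical component of launch velocity: v_y = 69.0 sin 49.0° = 52.07 m/s.
At the highest point the vertical velocity is zero, so v_y² = 2 g h_max.
h_max = (52.07)² / (2 × 10) = 2711 / 20.00 = 136 m.

136 m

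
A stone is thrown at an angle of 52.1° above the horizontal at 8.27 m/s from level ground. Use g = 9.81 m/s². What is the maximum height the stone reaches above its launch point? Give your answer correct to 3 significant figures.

Vertical component of launch velocity: v_y = 8.27 sin 52.1° = 6.526 m/s.
At the highest point the vertical velocity is zero, so v_y² = 2 g h_max.
h_max = (6.526)² / (2 × 9.81) = 42.59 / 19.62 = 2.17 m.

2.17 m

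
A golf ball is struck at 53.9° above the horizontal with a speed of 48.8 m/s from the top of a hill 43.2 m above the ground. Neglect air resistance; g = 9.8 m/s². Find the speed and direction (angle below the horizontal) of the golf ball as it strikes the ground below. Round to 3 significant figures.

56.8 m/s at 59.6° below the horizontal

v_x = 48.8 cos 53.9° = 28.75 m/s (constant).
|v_y| at impact = √((39.43)² + 2×9.8×43.2) = 49.00 m/s.
Speed = √(28.75² + 49.00²) = 56.8 m/s; angle = arctan(49.00/28.75) = 59.6° below horizontal.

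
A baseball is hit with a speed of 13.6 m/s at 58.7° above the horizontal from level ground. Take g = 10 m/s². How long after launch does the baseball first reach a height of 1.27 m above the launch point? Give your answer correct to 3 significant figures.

0.115 s

v_y0 = 13.6 sin 58.7° = 11.62 m/s.
Set y = v_y0 t − ½ g t² = 1.27: 5.000 t² − 11.62 t + 1.27 = 0.
t = [11.62 ± √(135.0 − 25.40)] / 10 = (11.62 ± 10.47) / 10, giving t = 0.115 s or t = 2.21 s.
The baseball is on the way up at the first time, so t = 0.115 s.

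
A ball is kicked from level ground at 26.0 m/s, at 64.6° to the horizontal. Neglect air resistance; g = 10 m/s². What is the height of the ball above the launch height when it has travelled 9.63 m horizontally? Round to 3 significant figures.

v_x = 26.0 cos 64.6° = 11.15 m/s, v_y0 = 26.0 sin 64.6° = 23.49 m/s.
Time to reach x = 9.63 m: t = x / v_x = 9.63 / 11.15 = 0.8637 s.
y = v_y0 t − ½ g t² = 23.49×0.8637 − 5.000×0.8637² = 16.6 m.

16.6 m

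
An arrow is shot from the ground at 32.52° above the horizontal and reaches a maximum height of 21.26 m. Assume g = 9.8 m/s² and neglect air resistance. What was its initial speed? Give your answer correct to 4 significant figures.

37.97 m/s

At maximum height v_y = 0, so (v₀ sin θ)² = 2 g H.
v₀ sin 32.52° = √(2 × 9.8 × 21.26) = 20.413 m/s.
v₀ = 20.413 / sin 32.52° = 20.413 / 0.5376 = 37.97 m/s.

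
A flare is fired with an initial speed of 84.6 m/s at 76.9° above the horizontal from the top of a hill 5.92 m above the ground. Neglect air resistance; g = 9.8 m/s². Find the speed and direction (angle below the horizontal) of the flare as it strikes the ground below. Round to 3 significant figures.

v_x = 84.6 cos 76.9° = 19.17 m/s (constant).
|v_y| at impact = √((82.40)² + 2×9.8×5.92) = 83.10 m/s.
Speed = √(19.17² + 83.10²) = 85.3 m/s; angle = arctan(83.10/19.17) = 77.0° below horizontal.

85.3 m/s at 77.0° below the horizontal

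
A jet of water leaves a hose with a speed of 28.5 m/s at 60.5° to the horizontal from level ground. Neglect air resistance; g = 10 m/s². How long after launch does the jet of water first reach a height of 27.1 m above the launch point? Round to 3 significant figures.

1.62 s

v_y0 = 28.5 sin 60.5° = 24.81 m/s.
Set y = v_y0 t − ½ g t² = 27.1: 5.000 t² − 24.81 t + 27.1 = 0.
t = [24.81 ± √(615.5 − 542.0)] / 10 = (24.81 ± 8.573) / 10, giving t = 1.62 s or t = 3.34 s.
The jet of water is on the way up at the first time, so t = 1.62 s.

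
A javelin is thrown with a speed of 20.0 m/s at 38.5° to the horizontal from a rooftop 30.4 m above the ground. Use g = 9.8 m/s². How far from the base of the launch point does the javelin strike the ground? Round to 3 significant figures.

Components: v_x = 20.0 cos 38.5° = 15.65 m/s, v_y = 20.0 sin 38.5° = 12.45 m/s.
Vertical: 0 = 30.4 + 12.45 t − ½(9.8) t² ⇒ 4.900 t² − 12.45 t − 30.4 = 0.
t = [12.45 + √(155.0 + 595.8)] / 9.800 = 4.066 s.
Horizontal: R = v_x · t = 15.65 × 4.066 = 63.6 m.

63.6 m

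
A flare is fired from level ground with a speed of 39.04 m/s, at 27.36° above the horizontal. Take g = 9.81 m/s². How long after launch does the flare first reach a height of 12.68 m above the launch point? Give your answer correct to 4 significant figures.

0.9572 s

v_y0 = 39.04 sin 27.36° = 17.942 m/s.
Set y = v_y0 t − ½ g t² = 12.68: 4.905 t² − 17.942 t + 12.68 = 0.
t = [17.942 ± √(321.92 − 248.78)] / 9.81 = (17.942 ± 8.5522) / 9.81, giving t = 0.9572 s or t = 2.701 s.
The flare is on the way up at the first time, so t = 0.9572 s.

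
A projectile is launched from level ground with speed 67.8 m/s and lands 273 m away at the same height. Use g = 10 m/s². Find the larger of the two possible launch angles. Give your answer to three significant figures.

71.8°

Level-ground range: R = v₀² sin(2θ)/g ⇒ sin 2θ = R g / v₀² = 273×10/67.8² = 0.5939.
2θ = arcsin(0.5939) = 36.43° or 180° − 36.43° = 143.57°.
So θ = 18.2° or θ = 71.8°.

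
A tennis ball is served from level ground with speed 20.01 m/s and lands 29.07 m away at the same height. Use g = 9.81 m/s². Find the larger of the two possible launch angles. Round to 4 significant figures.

67.29°

Level-ground range: R = v₀² sin(2θ)/g ⇒ sin 2θ = R g / v₀² = 29.07×9.81/20.01² = 0.7122.
2θ = arcsin(0.7122) = 45.414° or 180° − 45.414° = 134.586°.
So θ = 22.71° or θ = 67.29°.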